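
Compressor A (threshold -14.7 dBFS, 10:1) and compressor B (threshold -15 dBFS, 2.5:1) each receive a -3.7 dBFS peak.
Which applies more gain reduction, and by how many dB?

A: 11 dB over, compressed to 1.1 dB over, so 9.9 dB of GR.
B: 11.3 dB over, compressed to 4.52 dB over, so 6.78 dB of GR.
A applies 3.12 dB more gain reduction.

A, by 3.12 dB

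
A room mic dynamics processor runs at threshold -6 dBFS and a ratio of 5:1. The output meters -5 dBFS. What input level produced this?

-1 dBFS

The compressed level sits -5 − (-6) = 1 dB over threshold.
Undo the ratio: input overshoot = 1 × 5 = 5 dB, giving input = -1 dBFS.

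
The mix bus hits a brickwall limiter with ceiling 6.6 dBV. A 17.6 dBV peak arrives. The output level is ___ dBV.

6.6 dBV

At ∞:1, everything above 6.6 dBV is held at the ceiling.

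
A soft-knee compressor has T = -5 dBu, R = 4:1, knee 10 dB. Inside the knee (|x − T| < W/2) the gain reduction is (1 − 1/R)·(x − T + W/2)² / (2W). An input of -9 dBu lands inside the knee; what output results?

-9.0375 dBu

x − T + W/2 = -9 − (-5) + 5 = 1.
GR = (1 − 1/4) × 1² / 20 = 0.75 × 1 / 20 = 0.0375 dB.
Output = -9 − 0.0375 = -9.0375 dBu.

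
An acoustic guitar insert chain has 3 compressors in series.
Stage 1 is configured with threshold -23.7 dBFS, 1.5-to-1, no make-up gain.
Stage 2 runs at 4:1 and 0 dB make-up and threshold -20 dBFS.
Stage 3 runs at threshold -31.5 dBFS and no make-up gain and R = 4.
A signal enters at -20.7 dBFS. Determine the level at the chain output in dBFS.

-29.05 dBFS

Stage 1: 3 dB above -23.7 dBFS, reduced 1.5:1 to 2 dB above → -21.7 dBFS.
Stage 2: -21.7 dBFS ≤ -20 dBFS, so stage 2 doesn't engage; output -21.7 dBFS.
Stage 3: overshoot 9.8 dB → 9.8/4 = 2.45 dB → -29.05 dBFS.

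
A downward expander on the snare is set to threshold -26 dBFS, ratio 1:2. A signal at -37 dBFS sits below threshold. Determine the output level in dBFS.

-48 dBFS

Undershoot = (-26) − (-37) = 11 dB.
At 1:2, that expands to 22 dB under threshold.
Output = -26 − 22 = -48 dBFS.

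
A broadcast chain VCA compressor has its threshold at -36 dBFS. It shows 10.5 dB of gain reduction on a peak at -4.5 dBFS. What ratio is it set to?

Input overshoot = -4.5 − (-36) = 31.5 dB.
Output overshoot = 31.5 − 10.5 = 21 dB.
Ratio = input overshoot / output overshoot = 31.5 / 21 = 1.5.

1.5:1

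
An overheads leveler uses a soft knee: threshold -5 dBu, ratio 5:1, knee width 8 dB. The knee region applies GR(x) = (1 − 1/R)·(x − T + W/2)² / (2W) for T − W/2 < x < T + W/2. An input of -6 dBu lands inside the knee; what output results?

-6.45 dBu

x − T + W/2 = -6 − (-5) + 4 = 3.
GR = (1 − 1/5) × 3² / 16 = 0.8 × 9 / 16 = 0.45 dB.
Output = -6 − 0.45 = -6.45 dBu.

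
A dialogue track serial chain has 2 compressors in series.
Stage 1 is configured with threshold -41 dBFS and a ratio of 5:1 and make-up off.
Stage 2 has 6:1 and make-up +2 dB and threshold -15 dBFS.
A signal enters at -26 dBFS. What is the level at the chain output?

Stage 1: -26 dBFS is 15 dB over -41 dBFS; at 5:1 that becomes 3 dB over, giving -38 dBFS.
Stage 2: below threshold (-38 ≤ -15); passes unchanged; make-up brings it to -36 dBFS.

-36 dBFS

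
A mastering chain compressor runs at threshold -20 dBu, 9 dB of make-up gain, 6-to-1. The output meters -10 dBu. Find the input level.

-14 dBu

Stripping the +9 dB make-up gives -19 dBu at the gain stage.
The compressed level sits -19 − (-20) = 1 dB over threshold.
Before 6:1 compression the overshoot was 1 × 6 = 6 dB, so input = -20 + 6 = -14 dBu.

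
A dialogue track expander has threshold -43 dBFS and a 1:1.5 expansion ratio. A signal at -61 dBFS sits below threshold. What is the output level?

-70 dBFS

Undershoot = (-43) − (-61) = 18 dB.
At 1:1.5, that expands to 27 dB under threshold.
Output = -43 − 27 = -70 dBFS.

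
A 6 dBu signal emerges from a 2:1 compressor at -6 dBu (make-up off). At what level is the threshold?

-18 dBu

Input is 24 dB above T (since output overshoot × R = input overshoot: (-6 − T)·2 = 6 − T gives T = -18 dBu).
Check: -18 + (6 − (-18))/2 = -18 + 12 = -6 dBu. ✓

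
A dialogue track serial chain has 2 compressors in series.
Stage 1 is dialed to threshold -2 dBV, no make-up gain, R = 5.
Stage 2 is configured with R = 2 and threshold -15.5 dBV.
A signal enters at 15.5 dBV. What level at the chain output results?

Stage 1: 17.5 dB above -2 dBV, reduced 5:1 to 3.5 dB above → 1.5 dBV.
Stage 2: overshoot 17 dB → 17/2 = 8.5 dB → -7 dBV.

-7 dBV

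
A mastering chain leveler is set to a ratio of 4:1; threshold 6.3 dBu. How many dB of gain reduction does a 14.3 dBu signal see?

The signal is 8 dB above threshold.
After 4:1 compression the overshoot becomes 8/4 = 2 dB.
GR = overshoot in − overshoot out = 8 − 2 = 6 dB.

6 dB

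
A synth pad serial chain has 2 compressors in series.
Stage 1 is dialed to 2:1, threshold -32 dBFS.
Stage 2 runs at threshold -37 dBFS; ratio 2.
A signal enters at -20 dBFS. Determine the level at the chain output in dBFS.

Stage 1: -20 dBFS is 12 dB over -32 dBFS; at 2:1 that becomes 6 dB over, giving -26 dBFS.
Stage 2: overshoot 11 dB → 11/2 = 5.5 dB → -31.5 dBFS.

-31.5 dBFS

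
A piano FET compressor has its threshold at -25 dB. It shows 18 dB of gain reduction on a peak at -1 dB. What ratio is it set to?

Input overshoot = -1 − (-25) = 24 dB.
Output overshoot = 24 − 18 = 6 dB.
Ratio = input overshoot / output overshoot = 24 / 6 = 4.

4:1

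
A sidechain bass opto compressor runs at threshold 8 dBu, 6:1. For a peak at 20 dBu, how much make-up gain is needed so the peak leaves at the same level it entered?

Without make-up, output = threshold + overshoot/6 = 8 + 2 = 10 dBu.
Gap to target: 10 dB.

10 dB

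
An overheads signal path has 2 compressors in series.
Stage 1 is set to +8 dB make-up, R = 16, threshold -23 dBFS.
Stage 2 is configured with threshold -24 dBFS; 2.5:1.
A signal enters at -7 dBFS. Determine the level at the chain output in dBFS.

Stage 1: overshoot 16 dB → 16/16 = 1 dB → -22 dBFS; +8 dB make-up → -14 dBFS.
Stage 2: -14 dBFS is 10 dB over -24 dBFS; at 2.5:1 that becomes 4 dB over, giving -20 dBFS.

-20 dBFS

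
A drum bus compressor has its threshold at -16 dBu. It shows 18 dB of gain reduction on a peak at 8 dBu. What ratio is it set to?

Input overshoot = 8 − (-16) = 24 dB.
Output overshoot = 24 − 18 = 6 dB.
Ratio = input overshoot / output overshoot = 24 / 6 = 4.

4:1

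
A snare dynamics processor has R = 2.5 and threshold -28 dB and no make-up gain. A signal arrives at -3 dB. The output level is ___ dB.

-3 dB sits 25 dB over threshold.
2.5:1 compression reduces that to 25/2.5 = 10 dB over.
So the level is -28 + 10 = -18 dB.

-18 dB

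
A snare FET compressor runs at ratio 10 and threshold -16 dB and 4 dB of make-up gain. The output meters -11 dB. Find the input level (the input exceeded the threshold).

Stripping the +4 dB make-up gives -15 dB at the gain stage.
That's 1 dB above the -16 dB threshold.
Undo the ratio: input overshoot = 1 × 10 = 10 dB, giving input = -6 dB.

-6 dB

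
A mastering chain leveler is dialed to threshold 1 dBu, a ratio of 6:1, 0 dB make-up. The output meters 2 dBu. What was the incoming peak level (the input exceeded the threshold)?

Post-compression overshoot = 2 − 1 = 1 dB.
Before 6:1 compression the overshoot was 1 × 6 = 6 dB, so input = 1 + 6 = 7 dBu.

7 dBu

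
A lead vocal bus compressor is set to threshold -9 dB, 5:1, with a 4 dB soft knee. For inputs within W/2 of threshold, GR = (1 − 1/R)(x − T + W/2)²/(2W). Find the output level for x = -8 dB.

-8.9 dB

x − T + W/2 = -8 − (-9) + 2 = 3.
GR = (1 − 1/5) × 3² / 8 = 0.8 × 9 / 8 = 0.9 dB.
Output = -8 − 0.9 = -8.9 dB.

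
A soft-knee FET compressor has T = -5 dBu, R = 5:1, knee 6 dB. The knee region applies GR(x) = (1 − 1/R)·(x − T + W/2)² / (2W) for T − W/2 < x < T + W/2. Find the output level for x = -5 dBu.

-5.6 dBu

x − T + W/2 = -5 − (-5) + 3 = 3.
GR = (1 − 1/5) × 3² / 12 = 0.8 × 9 / 12 = 0.6 dB.
Output = -5 − 0.6 = -5.6 dBu.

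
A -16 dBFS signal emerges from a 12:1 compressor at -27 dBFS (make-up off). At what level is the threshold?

-28 dBFS

Input is 12 dB above T (since output overshoot × R = input overshoot: (-27 − T)·12 = -16 − T gives T = -28 dBFS).
Check: -28 + (-16 − (-28))/12 = -28 + 1 = -27 dBFS. ✓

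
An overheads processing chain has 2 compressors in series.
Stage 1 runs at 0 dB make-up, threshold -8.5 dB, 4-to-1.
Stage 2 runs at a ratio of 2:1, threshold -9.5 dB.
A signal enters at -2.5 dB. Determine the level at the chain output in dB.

Stage 1: -2.5 dB is 6 dB over -8.5 dB; at 4:1 that becomes 1.5 dB over, giving -7 dB.
Stage 2: overshoot 2.5 dB → 2.5/2 = 1.25 dB → -8.25 dB.

-8.25 dB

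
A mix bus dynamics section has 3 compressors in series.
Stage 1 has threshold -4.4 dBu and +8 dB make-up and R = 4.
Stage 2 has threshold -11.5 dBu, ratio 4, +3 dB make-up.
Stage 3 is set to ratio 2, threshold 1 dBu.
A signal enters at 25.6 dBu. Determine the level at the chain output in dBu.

Stage 1: overshoot 30 dB → 30/4 = 7.5 dB → 3.1 dBu; +8 dB make-up → 11.1 dBu.
Stage 2: overshoot 22.6 dB → 22.6/4 = 5.65 dB → -5.85 dBu; +3 dB make-up → -2.85 dBu.
Stage 3: -2.85 dBu ≤ 1 dBu, so stage 3 doesn't engage; output -2.85 dBu.

-2.85 dBu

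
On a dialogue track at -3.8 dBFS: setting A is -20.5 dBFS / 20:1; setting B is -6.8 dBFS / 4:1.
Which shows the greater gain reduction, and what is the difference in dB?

A, by 13.615 dB

A: overshoot 16.7 dB → output overshoot 0.835 dB → GR 15.865 dB.
B: overshoot 3 dB → output overshoot 0.75 dB → GR 2.25 dB.
Difference: 13.615 dB in favour of A.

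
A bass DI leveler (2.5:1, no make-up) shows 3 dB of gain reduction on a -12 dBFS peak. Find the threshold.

Input is 5 dB above T (since output overshoot × R = input overshoot: (-15 − T)·2.5 = -12 − T gives T = -17 dBFS).
Check: -17 + (-12 − (-17))/2.5 = -17 + 2 = -15 dBFS. ✓

-17 dBFS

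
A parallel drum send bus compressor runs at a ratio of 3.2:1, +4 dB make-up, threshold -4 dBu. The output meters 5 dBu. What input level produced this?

12 dBu

Remove make-up: 5 − 4 = 1 dBu.
The compressed level sits 1 − (-4) = 5 dB over threshold.
Undo the ratio: input overshoot = 5 × 3.2 = 16 dB, giving input = 12 dBu.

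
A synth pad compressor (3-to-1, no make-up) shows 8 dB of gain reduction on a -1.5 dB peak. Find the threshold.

Input is 12 dB above T (since output overshoot × R = input overshoot: (-9.5 − T)·3 = -1.5 − T gives T = -13.5 dB).
Check: -13.5 + (-1.5 − (-13.5))/3 = -13.5 + 4 = -9.5 dB. ✓

-13.5 dB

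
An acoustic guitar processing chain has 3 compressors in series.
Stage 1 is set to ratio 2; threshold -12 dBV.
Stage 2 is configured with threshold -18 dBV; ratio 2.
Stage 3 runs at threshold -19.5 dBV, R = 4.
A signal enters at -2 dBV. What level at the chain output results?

Stage 1: 10 dB above -12 dBV, reduced 2:1 to 5 dB above → -7 dBV.
Stage 2: overshoot 11 dB → 11/2 = 5.5 dB → -12.5 dBV.
Stage 3: -12.5 dBV is 7 dB over -19.5 dBV; at 4:1 that becomes 1.75 dB over, giving -17.75 dBV.

-17.75 dBV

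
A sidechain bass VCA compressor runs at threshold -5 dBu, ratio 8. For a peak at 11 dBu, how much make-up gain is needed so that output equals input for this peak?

Without make-up, output = threshold + overshoot/8 = -5 + 2 = -3 dBu.
Gap to target: 14 dB.

14 dB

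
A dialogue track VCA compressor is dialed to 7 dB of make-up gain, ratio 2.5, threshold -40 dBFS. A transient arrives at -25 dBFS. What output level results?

-27 dBFS

The input is 15 dB above the -40 dBFS threshold.
At 2.5:1 the overshoot is divided by 2.5, leaving 6 dB above threshold.
So the level is -40 + 6 = -34 dBFS; make-up adds 7 dB, giving -27 dBFS.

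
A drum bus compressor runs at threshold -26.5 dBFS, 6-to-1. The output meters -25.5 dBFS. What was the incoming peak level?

The compressed level sits -25.5 − (-26.5) = 1 dB over threshold.
Input overshoot = R × output overshoot = 6 dB → input = -26.5 + 6 = -20.5 dBFS.

-20.5 dBFS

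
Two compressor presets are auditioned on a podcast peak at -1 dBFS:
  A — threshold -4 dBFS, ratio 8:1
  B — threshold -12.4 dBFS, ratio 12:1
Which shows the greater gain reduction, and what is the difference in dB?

A: overshoot 3 dB → output overshoot 0.375 dB → GR 2.625 dB.
B: overshoot 11.4 dB → output overshoot 0.95 dB → GR 10.45 dB.
B applies 7.825 dB more gain reduction.

B, by 7.825 dB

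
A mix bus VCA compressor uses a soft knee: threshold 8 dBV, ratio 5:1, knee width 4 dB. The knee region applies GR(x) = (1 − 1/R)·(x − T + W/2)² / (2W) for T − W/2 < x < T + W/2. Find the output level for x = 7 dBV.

6.9 dBV

x − T + W/2 = 7 − 8 + 2 = 1.
GR = (1 − 1/5) × 1² / 8 = 0.8 × 1 / 8 = 0.1 dB.
Output = 7 − 0.1 = 6.9 dBV.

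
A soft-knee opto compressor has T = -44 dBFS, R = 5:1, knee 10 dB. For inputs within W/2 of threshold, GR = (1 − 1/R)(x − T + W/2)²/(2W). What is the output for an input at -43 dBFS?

x − T + W/2 = -43 − (-44) + 5 = 6.
GR = (1 − 1/5) × 6² / 20 = 0.8 × 36 / 20 = 1.44 dB.
Output = -43 − 1.44 = -44.44 dBFS.

-44.44 dBFS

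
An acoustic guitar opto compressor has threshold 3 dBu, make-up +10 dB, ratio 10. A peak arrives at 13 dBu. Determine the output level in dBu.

Overshoot: 13 − 3 = 10 dB.
The 10 dB excess becomes 1 dB after 10:1 reduction.
Output = 3 + 1 = 4 dBu; make-up adds 10 dB, giving 14 dBu.

14 dBu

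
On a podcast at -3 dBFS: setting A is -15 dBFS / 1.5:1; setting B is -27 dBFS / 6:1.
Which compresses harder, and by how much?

B, by 16 dB

A: GR = 12 − 12/1.5 = 4 dB.
B: GR = 24 − 24/6 = 20 dB.
B reduces 16 dB more.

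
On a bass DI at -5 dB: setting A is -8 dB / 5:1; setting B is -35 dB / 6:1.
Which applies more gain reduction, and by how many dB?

A: overshoot 3 dB → output overshoot 0.6 dB → GR 2.4 dB.
B: overshoot 30 dB → output overshoot 5 dB → GR 25 dB.
B applies 22.6 dB more gain reduction.

B, by 22.6 dB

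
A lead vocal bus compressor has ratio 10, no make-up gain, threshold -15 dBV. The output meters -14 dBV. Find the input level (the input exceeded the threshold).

-5 dBV

The compressed level sits -14 − (-15) = 1 dB over threshold.
Before 10:1 compression the overshoot was 1 × 10 = 10 dB, so input = -15 + 10 = -5 dBV.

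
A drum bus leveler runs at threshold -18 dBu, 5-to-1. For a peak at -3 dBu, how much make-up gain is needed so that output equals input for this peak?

12 dB

Overshoot 15 dB → 15/5 = 3 dB after compression, so the compressed level is -18 + 3 = -15 dBu.
Make-up = target − compressed = -3 − (-15) = 12 dB.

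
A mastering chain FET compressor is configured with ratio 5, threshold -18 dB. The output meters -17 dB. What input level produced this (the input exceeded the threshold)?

The compressed level sits -17 − (-18) = 1 dB over threshold.
Undo the ratio: input overshoot = 1 × 5 = 5 dB, giving input = -13 dB.

-13 dB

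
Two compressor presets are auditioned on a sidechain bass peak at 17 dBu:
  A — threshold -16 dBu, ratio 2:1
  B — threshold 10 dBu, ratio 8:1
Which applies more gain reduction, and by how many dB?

A: overshoot 33 dB → output overshoot 16.5 dB → GR 16.5 dB.
B: overshoot 7 dB → output overshoot 0.875 dB → GR 6.125 dB.
A reduces 10.375 dB more.

A, by 10.375 dB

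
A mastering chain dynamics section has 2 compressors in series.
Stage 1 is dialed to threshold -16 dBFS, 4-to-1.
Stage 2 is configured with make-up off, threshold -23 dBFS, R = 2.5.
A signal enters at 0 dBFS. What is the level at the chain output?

Stage 1: 16 dB above -16 dBFS, reduced 4:1 to 4 dB above → -12 dBFS.
Stage 2: overshoot 11 dB → 11/2.5 = 4.4 dB → -18.6 dBFS.

-18.6 dBFS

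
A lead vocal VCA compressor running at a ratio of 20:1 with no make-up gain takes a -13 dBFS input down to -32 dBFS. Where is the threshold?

-33 dBFS

Input is 20 dB above T (since output overshoot × R = input overshoot: (-32 − T)·20 = -13 − T gives T = -33 dBFS).
Check: -33 + (-13 − (-33))/20 = -33 + 1 = -32 dBFS. ✓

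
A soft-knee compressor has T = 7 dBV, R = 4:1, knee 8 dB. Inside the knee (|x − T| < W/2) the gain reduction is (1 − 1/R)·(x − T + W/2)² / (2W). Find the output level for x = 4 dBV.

3.953125 dBV

x − T + W/2 = 4 − 7 + 4 = 1.
GR = (1 − 1/4) × 1² / 16 = 0.75 × 1 / 16 = 0.046875 dB.
Output = 4 − 0.046875 = 3.953125 dBV.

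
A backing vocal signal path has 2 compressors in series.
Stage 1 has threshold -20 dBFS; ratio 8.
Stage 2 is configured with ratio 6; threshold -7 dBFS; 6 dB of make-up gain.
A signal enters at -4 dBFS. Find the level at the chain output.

Stage 1: overshoot 16 dB → 16/8 = 2 dB → -18 dBFS.
Stage 2: -18 dBFS ≤ -7 dBFS, so stage 2 doesn't engage; make-up brings it to -12 dBFS.

-12 dBFS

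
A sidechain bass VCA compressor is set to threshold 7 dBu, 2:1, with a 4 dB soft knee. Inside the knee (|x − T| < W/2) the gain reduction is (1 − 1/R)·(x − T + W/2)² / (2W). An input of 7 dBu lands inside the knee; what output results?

6.75 dBu

x − T + W/2 = 7 − 7 + 2 = 2.
GR = (1 − 1/2) × 2² / 8 = 0.5 × 4 / 8 = 0.25 dB.
Output = 7 − 0.25 = 6.75 dBu.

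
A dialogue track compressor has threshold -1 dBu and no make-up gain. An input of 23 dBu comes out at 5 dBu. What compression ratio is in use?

4:1

Input overshoot = 23 − (-1) = 24 dB; output overshoot = 5 − (-1) = 6 dB.
Ratio = 24 / 6 = 4.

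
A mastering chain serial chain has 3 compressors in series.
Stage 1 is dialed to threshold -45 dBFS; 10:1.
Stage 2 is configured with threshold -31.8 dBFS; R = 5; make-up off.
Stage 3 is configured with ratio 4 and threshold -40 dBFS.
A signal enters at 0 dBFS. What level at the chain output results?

-40.5 dBFS

Stage 1: overshoot 45 dB → 45/10 = 4.5 dB → -40.5 dBFS.
Stage 2: -40.5 dBFS is at or below the -31.8 dBFS threshold — no compression; output -40.5 dBFS.
Stage 3: -40.5 dBFS is at or below the -40 dBFS threshold — no compression; output -40.5 dBFS.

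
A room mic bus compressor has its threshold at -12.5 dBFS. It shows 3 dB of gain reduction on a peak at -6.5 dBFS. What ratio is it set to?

Input overshoot = -6.5 − (-12.5) = 6 dB.
Output overshoot = 6 − 3 = 3 dB.
Ratio = input overshoot / output overshoot = 6 / 3 = 2.

2:1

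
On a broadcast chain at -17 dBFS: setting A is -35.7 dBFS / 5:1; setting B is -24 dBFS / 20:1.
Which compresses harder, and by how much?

A, by 8.31 dB

A: GR = 18.7 − 18.7/5 = 14.96 dB.
B: GR = 7 − 7/20 = 6.65 dB.
Difference: 8.31 dB in favour of A.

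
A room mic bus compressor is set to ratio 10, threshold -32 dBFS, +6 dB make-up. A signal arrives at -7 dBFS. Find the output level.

-23.5 dBFS

-7 dBFS sits 25 dB over threshold.
At 10:1 the overshoot is divided by 10, leaving 2.5 dB above threshold.
Output = -32 + 2.5 = -29.5 dBFS; make-up adds 6 dB, giving -23.5 dBFS.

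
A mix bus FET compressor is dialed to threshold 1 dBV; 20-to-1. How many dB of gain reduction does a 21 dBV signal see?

19 dB

Overshoot = 21 − 1 = 20 dB.
After 20:1 compression the overshoot becomes 20/20 = 1 dB.
So the signal is attenuated by 20 − 1 = 19 dB.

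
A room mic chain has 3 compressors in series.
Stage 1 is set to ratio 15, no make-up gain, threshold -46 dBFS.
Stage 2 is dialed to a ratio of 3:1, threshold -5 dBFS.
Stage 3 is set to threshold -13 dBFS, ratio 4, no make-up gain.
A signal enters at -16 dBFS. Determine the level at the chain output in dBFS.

-44 dBFS

Stage 1: -16 dBFS is 30 dB over -46 dBFS; at 15:1 that becomes 2 dB over, giving -44 dBFS.
Stage 2: -44 dBFS is at or below the -5 dBFS threshold — no compression; output -44 dBFS.
Stage 3: -44 dBFS ≤ -13 dBFS, so stage 3 doesn't engage; output -44 dBFS.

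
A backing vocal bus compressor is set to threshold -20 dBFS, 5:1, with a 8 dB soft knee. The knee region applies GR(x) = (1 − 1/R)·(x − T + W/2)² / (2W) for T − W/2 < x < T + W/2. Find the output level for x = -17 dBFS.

-19.45 dBFS

x − T + W/2 = -17 − (-20) + 4 = 7.
GR = (1 − 1/5) × 7² / 16 = 0.8 × 49 / 16 = 2.45 dB.
Output = -17 − 2.45 = -19.45 dBFS.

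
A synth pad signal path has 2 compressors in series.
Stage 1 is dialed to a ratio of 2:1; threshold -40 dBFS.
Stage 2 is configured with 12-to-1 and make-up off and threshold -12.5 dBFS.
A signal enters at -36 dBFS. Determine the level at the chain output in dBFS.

-38 dBFS

Stage 1: 4 dB above -40 dBFS, reduced 2:1 to 2 dB above → -38 dBFS.
Stage 2: below threshold (-38 ≤ -12.5); passes unchanged; output -38 dBFS.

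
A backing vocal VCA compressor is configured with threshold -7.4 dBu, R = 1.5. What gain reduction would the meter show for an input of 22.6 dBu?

10 dB

Overshoot = 22.6 − (-7.4) = 30 dB.
After 1.5:1 compression the overshoot becomes 30/1.5 = 20 dB.
So the signal is attenuated by 30 − 20 = 10 dB.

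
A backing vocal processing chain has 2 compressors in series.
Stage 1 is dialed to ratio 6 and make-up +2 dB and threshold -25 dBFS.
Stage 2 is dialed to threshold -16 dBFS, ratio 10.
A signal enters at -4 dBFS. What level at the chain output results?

-19.5 dBFS

Stage 1: -4 dBFS is 21 dB over -25 dBFS; at 6:1 that becomes 3.5 dB over, giving -21.5 dBFS; +2 dB make-up → -19.5 dBFS.
Stage 2: below threshold (-19.5 ≤ -16); passes unchanged; output -19.5 dBFS.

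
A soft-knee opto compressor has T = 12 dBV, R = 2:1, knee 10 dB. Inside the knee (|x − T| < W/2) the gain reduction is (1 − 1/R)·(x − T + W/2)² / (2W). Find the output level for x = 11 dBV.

x − T + W/2 = 11 − 12 + 5 = 4.
GR = (1 − 1/2) × 4² / 20 = 0.5 × 16 / 20 = 0.4 dB.
Output = 11 − 0.4 = 10.6 dBV.

10.6 dBV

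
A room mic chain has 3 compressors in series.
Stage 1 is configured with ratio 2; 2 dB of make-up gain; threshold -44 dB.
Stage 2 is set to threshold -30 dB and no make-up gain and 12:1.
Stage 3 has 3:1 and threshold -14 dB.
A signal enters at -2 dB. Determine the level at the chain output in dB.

-29.25 dB

Stage 1: 42 dB above -44 dB, reduced 2:1 to 21 dB above → -23 dB; +2 dB make-up → -21 dB.
Stage 2: 9 dB above -30 dB, reduced 12:1 to 0.75 dB above → -29.25 dB.
Stage 3: -29.25 dB ≤ -14 dB, so stage 3 doesn't engage; output -29.25 dB.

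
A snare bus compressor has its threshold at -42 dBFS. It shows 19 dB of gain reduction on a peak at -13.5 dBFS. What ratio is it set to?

Input overshoot = -13.5 − (-42) = 28.5 dB.
Output overshoot = 28.5 − 19 = 9.5 dB.
Ratio = input overshoot / output overshoot = 28.5 / 9.5 = 3.

3:1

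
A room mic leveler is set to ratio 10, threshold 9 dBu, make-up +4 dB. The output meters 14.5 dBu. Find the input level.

Stripping the +4 dB make-up gives 10.5 dBu at the gain stage.
The compressed level sits 10.5 − 9 = 1.5 dB over threshold.
Undo the ratio: input overshoot = 1.5 × 10 = 15 dB, giving input = 24 dBu.

24 dBu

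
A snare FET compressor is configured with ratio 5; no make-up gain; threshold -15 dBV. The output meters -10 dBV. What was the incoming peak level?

10 dBV

Post-compression overshoot = -10 − (-15) = 5 dB.
Input overshoot = R × output overshoot = 25 dB → input = -15 + 25 = 10 dBV.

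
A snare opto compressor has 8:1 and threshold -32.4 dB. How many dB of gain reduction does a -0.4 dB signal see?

28 dB

-0.4 dB exceeds the threshold by 32 dB.
At 8:1, output sits 32/8 = 4 dB above threshold.
GR = overshoot in − overshoot out = 32 − 4 = 28 dB.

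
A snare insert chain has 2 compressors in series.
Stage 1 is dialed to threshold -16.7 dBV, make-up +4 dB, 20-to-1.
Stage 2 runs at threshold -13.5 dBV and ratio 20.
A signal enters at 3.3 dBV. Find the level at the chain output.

-13.41 dBV

Stage 1: 3.3 dBV is 20 dB over -16.7 dBV; at 20:1 that becomes 1 dB over, giving -15.7 dBV; +4 dB make-up → -11.7 dBV.
Stage 2: 1.8 dB above -13.5 dBV, reduced 20:1 to 0.09 dB above → -13.41 dBV.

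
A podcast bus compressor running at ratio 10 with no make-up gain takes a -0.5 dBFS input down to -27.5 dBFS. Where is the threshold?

-30.5 dBFS

Gain reduction = -0.5 − (-27.5) = 27 dB; output overshoot = GR / (R − 1) = 27 / 9 = 3 dB.
Threshold = output − output overshoot = -27.5 − 3 = -30.5 dBFS.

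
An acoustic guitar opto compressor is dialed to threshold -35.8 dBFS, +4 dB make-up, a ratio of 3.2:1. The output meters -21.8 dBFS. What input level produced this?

Stripping the +4 dB make-up gives -25.8 dBFS at the gain stage.
Post-compression overshoot = -25.8 − (-35.8) = 10 dB.
Before 3.2:1 compression the overshoot was 10 × 3.2 = 32 dB, so input = -35.8 + 32 = -3.8 dBFS.

-3.8 dBFS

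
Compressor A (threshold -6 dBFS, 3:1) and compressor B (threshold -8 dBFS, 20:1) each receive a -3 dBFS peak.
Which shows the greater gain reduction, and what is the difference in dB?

B, by 2.75 dB

A: GR = 3 − 3/3 = 2 dB.
B: GR = 5 − 5/20 = 4.75 dB.
B reduces 2.75 dB more.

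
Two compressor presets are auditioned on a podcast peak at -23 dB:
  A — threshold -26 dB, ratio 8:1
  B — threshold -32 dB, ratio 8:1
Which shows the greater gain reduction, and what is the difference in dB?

B, by 5.25 dB

A: 3 dB over, compressed to 0.375 dB over, so 2.625 dB of GR.
B: 9 dB over, compressed to 1.125 dB over, so 7.875 dB of GR.
Difference: 5.25 dB in favour of B.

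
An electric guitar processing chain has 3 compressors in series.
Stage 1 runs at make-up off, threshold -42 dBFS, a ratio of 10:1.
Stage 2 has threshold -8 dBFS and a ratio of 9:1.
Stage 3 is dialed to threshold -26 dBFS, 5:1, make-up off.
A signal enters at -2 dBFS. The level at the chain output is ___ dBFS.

-38 dBFS

Stage 1: -2 dBFS is 40 dB over -42 dBFS; at 10:1 that becomes 4 dB over, giving -38 dBFS.
Stage 2: -38 dBFS is at or below the -8 dBFS threshold — no compression; output -38 dBFS.
Stage 3: -38 dBFS ≤ -26 dBFS, so stage 3 doesn't engage; output -38 dBFS.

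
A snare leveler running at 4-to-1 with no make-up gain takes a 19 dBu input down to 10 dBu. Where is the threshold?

7 dBu

Let T be the threshold. Output overshoot = (input overshoot)/R, so 10 − T = (19 − T)/4.
4·(10 − T) = 19 − T → 3·T = 40 − 19 = 21.
T = 21/3 = 7 dBu.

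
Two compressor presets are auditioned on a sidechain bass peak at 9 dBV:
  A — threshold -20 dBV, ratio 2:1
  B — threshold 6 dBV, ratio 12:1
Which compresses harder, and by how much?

A, by 11.75 dB

A: overshoot 29 dB → output overshoot 14.5 dB → GR 14.5 dB.
B: overshoot 3 dB → output overshoot 0.25 dB → GR 2.75 dB.
Difference: 11.75 dB in favour of A.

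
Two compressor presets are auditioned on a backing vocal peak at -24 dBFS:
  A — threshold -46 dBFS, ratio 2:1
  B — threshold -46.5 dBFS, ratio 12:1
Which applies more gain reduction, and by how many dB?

A: 22 dB over, compressed to 11 dB over, so 11 dB of GR.
B: 22.5 dB over, compressed to 1.875 dB over, so 20.625 dB of GR.
Difference: 9.625 dB in favour of B.

B, by 9.625 dB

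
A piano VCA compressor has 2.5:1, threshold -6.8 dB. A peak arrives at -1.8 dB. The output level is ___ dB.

Overshoot: -1.8 − (-6.8) = 5 dB.
At 2.5:1 the overshoot is divided by 2.5, leaving 2 dB above threshold.
That puts the output at -4.8 dB.

-4.8 dB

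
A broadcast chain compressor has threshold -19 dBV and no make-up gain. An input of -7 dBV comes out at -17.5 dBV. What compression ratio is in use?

Input overshoot = -7 − (-19) = 12 dB; output overshoot = -17.5 − (-19) = 1.5 dB.
Ratio = 12 / 1.5 = 8.

8:1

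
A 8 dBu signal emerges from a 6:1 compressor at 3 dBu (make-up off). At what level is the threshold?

2 dBu

Input is 6 dB above T (since output overshoot × R = input overshoot: (3 − T)·6 = 8 − T gives T = 2 dBu).
Check: 2 + (8 − 2)/6 = 2 + 1 = 3 dBu. ✓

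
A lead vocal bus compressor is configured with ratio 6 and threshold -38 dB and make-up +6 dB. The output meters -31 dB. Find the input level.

Remove make-up: -31 − 6 = -37 dB.
Post-compression overshoot = -37 − (-38) = 1 dB.
Before 6:1 compression the overshoot was 1 × 6 = 6 dB, so input = -38 + 6 = -32 dB.

-32 dB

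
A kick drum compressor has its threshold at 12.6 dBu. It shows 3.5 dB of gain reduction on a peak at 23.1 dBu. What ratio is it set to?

Input overshoot = 23.1 − 12.6 = 10.5 dB.
Output overshoot = 10.5 − 3.5 = 7 dB.
Ratio = input overshoot / output overshoot = 10.5 / 7 = 1.5.

1.5:1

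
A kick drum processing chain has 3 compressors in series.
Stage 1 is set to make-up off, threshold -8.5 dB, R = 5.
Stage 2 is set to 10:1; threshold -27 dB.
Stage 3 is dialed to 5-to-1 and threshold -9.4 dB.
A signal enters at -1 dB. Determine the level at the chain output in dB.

Stage 1: overshoot 7.5 dB → 7.5/5 = 1.5 dB → -7 dB.
Stage 2: -7 dB is 20 dB over -27 dB; at 10:1 that becomes 2 dB over, giving -25 dB.
Stage 3: -25 dB is at or below the -9.4 dB threshold — no compression; output -25 dB.

-25 dB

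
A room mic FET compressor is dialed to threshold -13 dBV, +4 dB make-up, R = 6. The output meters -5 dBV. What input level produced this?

11 dBV

Stripping the +4 dB make-up gives -9 dBV at the gain stage.
The compressed level sits -9 − (-13) = 4 dB over threshold.
Input overshoot = R × output overshoot = 24 dB → input = -13 + 24 = 11 dBV.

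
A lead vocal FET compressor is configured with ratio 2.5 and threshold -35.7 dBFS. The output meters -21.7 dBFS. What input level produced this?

That's 14 dB above the -35.7 dBFS threshold.
Undo the ratio: input overshoot = 14 × 2.5 = 35 dB, giving input = -0.7 dBFS.

-0.7 dBFS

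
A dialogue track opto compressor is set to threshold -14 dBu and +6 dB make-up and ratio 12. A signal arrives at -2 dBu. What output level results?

-7 dBu

The input is 12 dB above the -14 dBu threshold.
At 12:1 the overshoot is divided by 12, leaving 1 dB above threshold.
So the level is -14 + 1 = -13 dBu; make-up adds 6 dB, giving -7 dBu.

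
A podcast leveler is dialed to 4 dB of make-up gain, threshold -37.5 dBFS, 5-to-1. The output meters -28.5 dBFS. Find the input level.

-12.5 dBFS

Before make-up, the level was -28.5 − 4 = -32.5 dBFS.
The compressed level sits -32.5 − (-37.5) = 5 dB over threshold.
Before 5:1 compression the overshoot was 5 × 5 = 25 dB, so input = -37.5 + 25 = -12.5 dBFS.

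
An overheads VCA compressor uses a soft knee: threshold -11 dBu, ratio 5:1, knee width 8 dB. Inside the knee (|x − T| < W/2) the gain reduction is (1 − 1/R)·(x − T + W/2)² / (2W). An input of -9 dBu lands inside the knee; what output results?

x − T + W/2 = -9 − (-11) + 4 = 6.
GR = (1 − 1/5) × 6² / 16 = 0.8 × 36 / 16 = 1.8 dB.
Output = -9 − 1.8 = -10.8 dBu.

-10.8 dBu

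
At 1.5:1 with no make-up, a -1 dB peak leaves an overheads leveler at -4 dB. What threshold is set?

-10 dB

Let T be the threshold. Output overshoot = (input overshoot)/R, so -4 − T = (-1 − T)/1.5.
1.5·(-4 − T) = -1 − T → 0.5·T = -6 − (-1) = -5.
T = -5/0.5 = -10 dB.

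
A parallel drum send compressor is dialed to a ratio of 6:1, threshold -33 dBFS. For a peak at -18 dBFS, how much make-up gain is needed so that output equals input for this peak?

12.5 dB

The peak compresses to -33 + 15/6 = -30.5 dBFS.
To reach -18 dBFS requires -18 − (-30.5) = 12.5 dB of make-up.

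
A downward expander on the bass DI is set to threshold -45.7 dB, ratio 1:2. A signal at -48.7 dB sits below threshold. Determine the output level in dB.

The input is 3 dB below the -45.7 dB threshold.
A 1:2 expander multiplies undershoot by 2: 3 × 2 = 6 dB below threshold.
Output = -45.7 − 6 = -51.7 dB.

-51.7 dB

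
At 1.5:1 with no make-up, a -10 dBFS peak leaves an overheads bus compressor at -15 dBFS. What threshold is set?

-25 dBFS

Input is 15 dB above T (since output overshoot × R = input overshoot: (-15 − T)·1.5 = -10 − T gives T = -25 dBFS).
Check: -25 + (-10 − (-25))/1.5 = -25 + 10 = -15 dBFS. ✓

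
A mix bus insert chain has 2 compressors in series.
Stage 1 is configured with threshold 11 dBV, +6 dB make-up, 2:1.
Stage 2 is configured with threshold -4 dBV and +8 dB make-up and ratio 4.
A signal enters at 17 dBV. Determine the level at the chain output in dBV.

10 dBV

Stage 1: 17 dBV is 6 dB over 11 dBV; at 2:1 that becomes 3 dB over, giving 14 dBV; +6 dB make-up → 20 dBV.
Stage 2: overshoot 24 dB → 24/4 = 6 dB → 2 dBV; +8 dB make-up → 10 dBV.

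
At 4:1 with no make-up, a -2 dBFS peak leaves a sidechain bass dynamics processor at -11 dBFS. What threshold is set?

Input is 12 dB above T (since output overshoot × R = input overshoot: (-11 − T)·4 = -2 − T gives T = -14 dBFS).
Check: -14 + (-2 − (-14))/4 = -14 + 3 = -11 dBFS. ✓

-14 dBFS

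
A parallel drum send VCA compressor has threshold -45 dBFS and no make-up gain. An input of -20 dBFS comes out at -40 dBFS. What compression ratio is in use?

Input overshoot = -20 − (-45) = 25 dB; output overshoot = -40 − (-45) = 5 dB.
Ratio = 25 / 5 = 5.

5:1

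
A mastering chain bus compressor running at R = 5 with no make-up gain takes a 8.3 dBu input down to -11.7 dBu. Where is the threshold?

-16.7 dBu

Gain reduction = 8.3 − (-11.7) = 20 dB; output overshoot = GR / (R − 1) = 20 / 4 = 5 dB.
Threshold = output − output overshoot = -11.7 − 5 = -16.7 dBu.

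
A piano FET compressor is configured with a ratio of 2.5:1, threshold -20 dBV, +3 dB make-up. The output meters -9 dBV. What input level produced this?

Stripping the +3 dB make-up gives -12 dBV at the gain stage.
The compressed level sits -12 − (-20) = 8 dB over threshold.
Undo the ratio: input overshoot = 8 × 2.5 = 20 dB, giving input = 0 dBV.

0 dBV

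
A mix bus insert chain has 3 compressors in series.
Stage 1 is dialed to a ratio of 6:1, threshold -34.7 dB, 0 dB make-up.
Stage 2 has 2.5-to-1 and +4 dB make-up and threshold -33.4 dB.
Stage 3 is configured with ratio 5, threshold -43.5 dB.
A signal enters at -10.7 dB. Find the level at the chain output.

-40.464 dB

Stage 1: 24 dB above -34.7 dB, reduced 6:1 to 4 dB above → -30.7 dB.
Stage 2: overshoot 2.7 dB → 2.7/2.5 = 1.08 dB → -32.32 dB; +4 dB make-up → -28.32 dB.
Stage 3: overshoot 15.18 dB → 15.18/5 = 3.036 dB → -40.464 dB.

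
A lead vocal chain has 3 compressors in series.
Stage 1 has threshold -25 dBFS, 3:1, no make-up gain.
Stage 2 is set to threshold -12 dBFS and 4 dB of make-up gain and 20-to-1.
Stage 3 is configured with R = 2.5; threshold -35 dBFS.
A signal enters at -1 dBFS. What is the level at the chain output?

Stage 1: 24 dB above -25 dBFS, reduced 3:1 to 8 dB above → -17 dBFS.
Stage 2: below threshold (-17 ≤ -12); passes unchanged; make-up brings it to -13 dBFS.
Stage 3: 22 dB above -35 dBFS, reduced 2.5:1 to 8.8 dB above → -26.2 dBFS.

-26.2 dBFS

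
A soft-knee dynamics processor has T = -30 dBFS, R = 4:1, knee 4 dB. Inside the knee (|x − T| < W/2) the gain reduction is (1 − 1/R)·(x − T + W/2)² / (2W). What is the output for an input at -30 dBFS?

x − T + W/2 = -30 − (-30) + 2 = 2.
GR = (1 − 1/4) × 2² / 8 = 0.75 × 4 / 8 = 0.375 dB.
Output = -30 − 0.375 = -30.375 dBFS.

-30.375 dBFS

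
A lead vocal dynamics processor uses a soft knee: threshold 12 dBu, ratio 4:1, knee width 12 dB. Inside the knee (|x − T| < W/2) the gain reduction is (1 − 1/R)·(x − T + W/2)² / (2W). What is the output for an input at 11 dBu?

x − T + W/2 = 11 − 12 + 6 = 5.
GR = (1 − 1/4) × 5² / 24 = 0.75 × 25 / 24 = 0.78125 dB.
Output = 11 − 0.78125 = 10.21875 dBu.

10.21875 dBu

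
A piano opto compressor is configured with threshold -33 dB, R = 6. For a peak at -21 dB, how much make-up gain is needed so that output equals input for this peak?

10 dB

Without make-up, output = threshold + overshoot/6 = -33 + 2 = -31 dB.
Gap to target: 10 dB.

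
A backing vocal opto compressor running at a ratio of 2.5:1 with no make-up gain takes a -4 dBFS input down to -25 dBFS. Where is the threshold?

-39 dBFS

Let T be the threshold. Output overshoot = (input overshoot)/R, so -25 − T = (-4 − T)/2.5.
2.5·(-25 − T) = -4 − T → 1.5·T = -62.5 − (-4) = -58.5.
T = -58.5/1.5 = -39 dBFS.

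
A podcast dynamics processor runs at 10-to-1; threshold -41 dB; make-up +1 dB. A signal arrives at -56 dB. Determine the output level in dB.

-55 dB

-56 dB is 15 dB below the -41 dB threshold, so no gain reduction is applied.
Make-up gain adds 1 dB: -56 + 1 = -55 dB.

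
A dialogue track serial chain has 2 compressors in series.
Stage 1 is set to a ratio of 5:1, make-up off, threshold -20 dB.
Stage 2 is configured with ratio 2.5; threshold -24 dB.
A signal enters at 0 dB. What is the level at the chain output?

-20.8 dB

Stage 1: 20 dB above -20 dB, reduced 5:1 to 4 dB above → -16 dB.
Stage 2: -16 dB is 8 dB over -24 dB; at 2.5:1 that becomes 3.2 dB over, giving -20.8 dB.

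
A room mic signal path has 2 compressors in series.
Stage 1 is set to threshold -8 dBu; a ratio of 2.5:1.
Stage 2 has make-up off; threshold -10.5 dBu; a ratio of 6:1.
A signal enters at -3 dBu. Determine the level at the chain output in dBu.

-9.75 dBu

Stage 1: overshoot 5 dB → 5/2.5 = 2 dB → -6 dBu.
Stage 2: 4.5 dB above -10.5 dBu, reduced 6:1 to 0.75 dB above → -9.75 dBu.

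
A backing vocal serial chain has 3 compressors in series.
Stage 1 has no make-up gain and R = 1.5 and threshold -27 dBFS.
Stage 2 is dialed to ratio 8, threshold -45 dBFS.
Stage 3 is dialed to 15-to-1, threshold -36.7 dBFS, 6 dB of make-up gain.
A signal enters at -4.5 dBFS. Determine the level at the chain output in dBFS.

Stage 1: overshoot 22.5 dB → 22.5/1.5 = 15 dB → -12 dBFS.
Stage 2: 33 dB above -45 dBFS, reduced 8:1 to 4.125 dB above → -40.875 dBFS.
Stage 3: -40.875 dBFS ≤ -36.7 dBFS, so stage 3 doesn't engage; make-up brings it to -34.875 dBFS.

-34.875 dBFS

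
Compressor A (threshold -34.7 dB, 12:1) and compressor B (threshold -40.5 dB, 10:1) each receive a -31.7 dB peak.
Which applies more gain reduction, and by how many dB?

A: 3 dB over, compressed to 0.25 dB over, so 2.75 dB of GR.
B: 8.8 dB over, compressed to 0.88 dB over, so 7.92 dB of GR.
Difference: 5.17 dB in favour of B.

B, by 5.17 dB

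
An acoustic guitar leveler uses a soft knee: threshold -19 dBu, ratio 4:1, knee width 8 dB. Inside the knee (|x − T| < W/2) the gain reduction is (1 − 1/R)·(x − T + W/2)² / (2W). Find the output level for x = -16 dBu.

x − T + W/2 = -16 − (-19) + 4 = 7.
GR = (1 − 1/4) × 7² / 16 = 0.75 × 49 / 16 = 2.296875 dB.
Output = -16 − 2.296875 = -18.296875 dBu.

-18.296875 dBu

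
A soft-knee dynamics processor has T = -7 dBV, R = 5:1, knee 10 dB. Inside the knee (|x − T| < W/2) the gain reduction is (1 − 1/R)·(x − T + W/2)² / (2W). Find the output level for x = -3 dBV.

-6.24 dBV

x − T + W/2 = -3 − (-7) + 5 = 9.
GR = (1 − 1/5) × 9² / 20 = 0.8 × 81 / 20 = 3.24 dB.
Output = -3 − 3.24 = -6.24 dBV.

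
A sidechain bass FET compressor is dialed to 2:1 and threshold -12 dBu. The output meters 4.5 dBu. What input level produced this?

That's 16.5 dB above the -12 dBu threshold.
Before 2:1 compression the overshoot was 16.5 × 2 = 33 dB, so input = -12 + 33 = 21 dBu.

21 dBu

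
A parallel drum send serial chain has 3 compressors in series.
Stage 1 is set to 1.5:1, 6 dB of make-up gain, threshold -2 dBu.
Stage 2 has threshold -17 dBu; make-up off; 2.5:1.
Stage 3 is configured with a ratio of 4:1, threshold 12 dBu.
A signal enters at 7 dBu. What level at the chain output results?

Stage 1: overshoot 9 dB → 9/1.5 = 6 dB → 4 dBu; +6 dB make-up → 10 dBu.
Stage 2: overshoot 27 dB → 27/2.5 = 10.8 dB → -6.2 dBu.
Stage 3: below threshold (-6.2 ≤ 12); passes unchanged; output -6.2 dBu.

-6.2 dBu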